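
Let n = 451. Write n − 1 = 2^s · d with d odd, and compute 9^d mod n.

451 − 1 = 450 = 2^1 · 225, so d = 225.
9^1 ≡ 9 (mod 451)
9^2 ≡ 9^2 = 81 ≡ 81 (mod 451)
9^4 ≡ 81^2 = 6561 ≡ 247 (mod 451)
9^8 ≡ 247^2 = 61009 ≡ 124 (mod 451)
9^16 ≡ 124^2 = 15376 ≡ 42 (mod 451)
9^32 ≡ 42^2 = 1764 ≡ 411 (mod 451)
9^64 ≡ 411^2 = 168921 ≡ 247 (mod 451)
9^128 ≡ 247^2 = 61009 ≡ 124 (mod 451)
225 = 128 + 64 + 32 + 1 in binary powers of 2.
So 9^225 ≡ 124 · 247 · 411 · 9 ≡ 419 (mod 451).
Squaring chain: 419; never reaches −1, so base 9 is a Miller–Rabin witness that 451 is composite.

419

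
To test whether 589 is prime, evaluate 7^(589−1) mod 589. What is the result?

7^1 ≡ 7 (mod 589)
7^2 ≡ 7^2 = 49 ≡ 49 (mod 589)
7^4 ≡ 49^2 = 2401 ≡ 45 (mod 589)
7^8 ≡ 45^2 = 2025 ≡ 258 (mod 589)
7^16 ≡ 258^2 = 66564 ≡ 7 (mod 589)
7^32 ≡ 7^2 = 49 ≡ 49 (mod 589)
7^64 ≡ 49^2 = 2401 ≡ 45 (mod 589)
7^128 ≡ 45^2 = 2025 ≡ 258 (mod 589)
7^256 ≡ 258^2 = 66564 ≡ 7 (mod 589)
7^512 ≡ 7^2 = 49 ≡ 49 (mod 589)
588 = 512 + 64 + 8 + 4 in binary powers of 2.
So 7^588 ≡ 49 · 45 · 258 · 45 ≡ 343 (mod 589).
Since 343 ≠ 1, base 7 is a Fermat witness: 589 is composite.

343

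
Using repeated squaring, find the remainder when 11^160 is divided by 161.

11^1 ≡ 11 (mod 161)
11^2 ≡ 11^2 = 121 ≡ 121 (mod 161)
11^4 ≡ 121^2 = 14641 ≡ 151 (mod 161)
11^8 ≡ 151^2 = 22801 ≡ 100 (mod 161)
11^16 ≡ 100^2 = 10000 ≡ 18 (mod 161)
11^32 ≡ 18^2 = 324 ≡ 2 (mod 161)
11^64 ≡ 2^2 = 4 ≡ 4 (mod 161)
11^128 ≡ 4^2 = 16 ≡ 16 (mod 161)
160 = 128 + 32 in binary powers of 2.
So 11^160 ≡ 16 · 2 ≡ 32 (mod 161).
Since 32 ≠ 1, base 11 is a Fermat witness: 161 is composite.

32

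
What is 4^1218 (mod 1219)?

4^1 ≡ 4 (mod 1219)
4^2 ≡ 4^2 = 16 ≡ 16 (mod 1219)
4^4 ≡ 16^2 = 256 ≡ 256 (mod 1219)
4^8 ≡ 256^2 = 65536 ≡ 929 (mod 1219)
4^16 ≡ 929^2 = 863041 ≡ 1208 (mod 1219)
4^32 ≡ 1208^2 = 1459264 ≡ 121 (mod 1219)
4^64 ≡ 121^2 = 14641 ≡ 13 (mod 1219)
4^128 ≡ 13^2 = 169 ≡ 169 (mod 1219)
4^256 ≡ 169^2 = 28561 ≡ 524 (mod 1219)
4^512 ≡ 524^2 = 274576 ≡ 301 (mod 1219)
4^1024 ≡ 301^2 = 90601 ≡ 395 (mod 1219)
1218 = 1024 + 128 + 64 + 2 in binary powers of 2.
So 4^1218 ≡ 395 · 169 · 13 · 16 ≡ 630 (mod 1219).
Since 630 ≠ 1, base 4 is a Fermat witness: 1219 is composite.

630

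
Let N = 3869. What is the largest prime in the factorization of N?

3869 = 53 · 73
73 is prime.
So 3869 = 53 · 73; the largest prime factor is 73.

73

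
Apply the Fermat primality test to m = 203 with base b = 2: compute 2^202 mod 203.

93

2^1 ≡ 2 (mod 203)
2^2 ≡ 2^2 = 4 ≡ 4 (mod 203)
2^4 ≡ 4^2 = 16 ≡ 16 (mod 203)
2^8 ≡ 16^2 = 256 ≡ 53 (mod 203)
2^16 ≡ 53^2 = 2809 ≡ 170 (mod 203)
2^32 ≡ 170^2 = 28900 ≡ 74 (mod 203)
2^64 ≡ 74^2 = 5476 ≡ 198 (mod 203)
2^128 ≡ 198^2 = 39204 ≡ 25 (mod 203)
202 = 128 + 64 + 8 + 2 in binary powers of 2.
So 2^202 ≡ 25 · 198 · 53 · 4 ≡ 93 (mod 203).
Since 93 ≠ 1, base 2 is a Fermat witness: 203 is composite.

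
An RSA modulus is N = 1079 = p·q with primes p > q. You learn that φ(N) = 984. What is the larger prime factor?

φ(n) = (p−1)(q−1) = n − (p+q) + 1, so p + q = 1079 − 984 + 1 = 96.
p and q are the roots of t² − 96t + 1079 = 0.
Discriminant: 96² − 4·1079 = 9216 − 4316 = 4900; √4900 = 70.
q = (96 − 70)/2 = 13, p = (96 + 70)/2 = 83.
Check: 13 · 83 = 1079.

83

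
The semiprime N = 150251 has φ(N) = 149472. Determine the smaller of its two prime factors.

φ(n) = (p−1)(q−1) = n − (p+q) + 1, so p + q = 150251 − 149472 + 1 = 780.
p and q are the roots of t² − 780t + 150251 = 0.
Discriminant: 780² − 4·150251 = 608400 − 601004 = 7396; √7396 = 86.
q = (780 − 86)/2 = 347, p = (780 + 86)/2 = 433.
Check: 347 · 433 = 150251.

347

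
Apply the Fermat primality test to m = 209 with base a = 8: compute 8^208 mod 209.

49

8^1 ≡ 8 (mod 209)
8^2 ≡ 8^2 = 64 ≡ 64 (mod 209)
8^4 ≡ 64^2 = 4096 ≡ 125 (mod 209)
8^8 ≡ 125^2 = 15625 ≡ 159 (mod 209)
8^16 ≡ 159^2 = 25281 ≡ 201 (mod 209)
8^32 ≡ 201^2 = 40401 ≡ 64 (mod 209)
8^64 ≡ 64^2 = 4096 ≡ 125 (mod 209)
8^128 ≡ 125^2 = 15625 ≡ 159 (mod 209)
208 = 128 + 64 + 16 in binary powers of 2.
So 8^208 ≡ 159 · 125 · 201 ≡ 49 (mod 209).
Since 49 ≠ 1, base 8 is a Fermat witness: 209 is composite.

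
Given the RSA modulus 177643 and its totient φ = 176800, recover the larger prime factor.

φ(n) = (p−1)(q−1) = n − (p+q) + 1, so p + q = 177643 − 176800 + 1 = 844.
p and q are the roots of t² − 844t + 177643 = 0.
Discriminant: 844² − 4·177643 = 712336 − 710572 = 1764; √1764 = 42.
q = (844 − 42)/2 = 401, p = (844 + 42)/2 = 443.
Check: 401 · 443 = 177643.

443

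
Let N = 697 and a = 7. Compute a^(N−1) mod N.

7^1 ≡ 7 (mod 697)
7^2 ≡ 7^2 = 49 ≡ 49 (mod 697)
7^4 ≡ 49^2 = 2401 ≡ 310 (mod 697)
7^8 ≡ 310^2 = 96100 ≡ 611 (mod 697)
7^16 ≡ 611^2 = 373321 ≡ 426 (mod 697)
7^32 ≡ 426^2 = 181476 ≡ 256 (mod 697)
7^64 ≡ 256^2 = 65536 ≡ 18 (mod 697)
7^128 ≡ 18^2 = 324 ≡ 324 (mod 697)
7^256 ≡ 324^2 = 104976 ≡ 426 (mod 697)
7^512 ≡ 426^2 = 181476 ≡ 256 (mod 697)
696 = 512 + 128 + 32 + 16 + 8 in binary powers of 2.
So 7^696 ≡ 256 · 324 · 256 · 426 · 611 ≡ 16 (mod 697).
Since 16 ≠ 1, base 7 is a Fermat witness: 697 is composite.

16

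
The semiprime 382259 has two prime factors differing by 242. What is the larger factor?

751

Since p = q + 242, we have 382259 = q(q + 242), so q² + 242q − 382259 = 0.
Discriminant: 242² + 4·382259 = 58564 + 1529036 = 1587600; √1587600 = 1260.
q = (−242 + 1260)/2 = 509, and p = q + 242 = 751.
Check: 509 · 751 = 382259.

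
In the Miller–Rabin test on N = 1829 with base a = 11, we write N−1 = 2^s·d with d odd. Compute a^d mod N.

1829 − 1 = 1828 = 2^2 · 457, so d = 457.
11^1 ≡ 11 (mod 1829)
11^2 ≡ 11^2 = 121 ≡ 121 (mod 1829)
11^4 ≡ 121^2 = 14641 ≡ 9 (mod 1829)
11^8 ≡ 9^2 = 81 ≡ 81 (mod 1829)
11^16 ≡ 81^2 = 6561 ≡ 1074 (mod 1829)
11^32 ≡ 1074^2 = 1153476 ≡ 1206 (mod 1829)
11^64 ≡ 1206^2 = 1454436 ≡ 381 (mod 1829)
11^128 ≡ 381^2 = 145161 ≡ 670 (mod 1829)
11^256 ≡ 670^2 = 448900 ≡ 795 (mod 1829)
457 = 256 + 128 + 64 + 8 + 1 in binary powers of 2.
So 11^457 ≡ 795 · 670 · 381 · 81 · 11 ≡ 974 (mod 1829).
Squaring chain: 974 → 1254; never reaches −1, so base 11 is a Miller–Rabin witness that 1829 is composite.

974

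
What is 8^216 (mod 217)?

8^1 ≡ 8 (mod 217)
8^2 ≡ 8^2 = 64 ≡ 64 (mod 217)
8^4 ≡ 64^2 = 4096 ≡ 190 (mod 217)
8^8 ≡ 190^2 = 36100 ≡ 78 (mod 217)
8^16 ≡ 78^2 = 6084 ≡ 8 (mod 217)
8^32 ≡ 8^2 = 64 ≡ 64 (mod 217)
8^64 ≡ 64^2 = 4096 ≡ 190 (mod 217)
8^128 ≡ 190^2 = 36100 ≡ 78 (mod 217)
216 = 128 + 64 + 16 + 8 in binary powers of 2.
So 8^216 ≡ 78 · 190 · 8 · 78 ≡ 8 (mod 217).
Since 8 ≠ 1, base 8 is a Fermat witness: 217 is composite.

8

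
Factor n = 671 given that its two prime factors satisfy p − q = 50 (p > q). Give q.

Since p = q + 50, we have 671 = q(q + 50), so q² + 50q − 671 = 0.
Discriminant: 50² + 4·671 = 2500 + 2684 = 5184; √5184 = 72.
q = (−50 + 72)/2 = 11, and p = q + 50 = 61.
Check: 11 · 61 = 671.

11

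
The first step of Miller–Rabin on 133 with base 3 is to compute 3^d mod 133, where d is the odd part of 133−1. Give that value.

69

133 − 1 = 132 = 2^2 · 33, so d = 33.
3^1 ≡ 3 (mod 133)
3^2 ≡ 3^2 = 9 ≡ 9 (mod 133)
3^4 ≡ 9^2 = 81 ≡ 81 (mod 133)
3^8 ≡ 81^2 = 6561 ≡ 44 (mod 133)
3^16 ≡ 44^2 = 1936 ≡ 74 (mod 133)
3^32 ≡ 74^2 = 5476 ≡ 23 (mod 133)
33 = 32 + 1 in binary powers of 2.
So 3^33 ≡ 23 · 3 ≡ 69 (mod 133).
Squaring chain: 69 → 106; never reaches −1, so base 3 is a Miller–Rabin witness that 133 is composite.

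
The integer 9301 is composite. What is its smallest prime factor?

71

9301 is odd.
Digit sum 13, not divisible by 3.
Ends in 1: not divisible by 5.
7: 9301 = 7·1328 + 5
11: 9301 = 11·845 + 6
13: 9301 = 13·715 + 6
17: 9301 = 17·547 + 2
19: 9301 = 19·489 + 10
23: 9301 = 23·404 + 9
29: 9301 = 29·320 + 21
31: 9301 = 31·300 + 1
37: 9301 = 37·251 + 14
41: 9301 = 41·226 + 35
43: 9301 = 43·216 + 13
47: 9301 = 47·197 + 42
53: 9301 = 53·175 + 26
59: 9301 = 59·157 + 38
61: 9301 = 61·152 + 29
67: 9301 = 67·138 + 55
71: 9301 = 71·131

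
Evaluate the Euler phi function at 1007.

Factor: 1007 = 19 · 53.
φ(1007) = (19−1) · (53−1) = 18 · 52 = 936.

936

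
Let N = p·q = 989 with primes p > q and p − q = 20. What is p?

43

Since p = q + 20, we have 989 = q(q + 20), so q² + 20q − 989 = 0.
Discriminant: 20² + 4·989 = 400 + 3956 = 4356; √4356 = 66.
q = (−20 + 66)/2 = 23, and p = q + 20 = 43.
Check: 23 · 43 = 989.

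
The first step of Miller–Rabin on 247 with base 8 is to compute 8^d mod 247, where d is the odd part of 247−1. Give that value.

18

247 − 1 = 246 = 2^1 · 123, so d = 123.
8^1 ≡ 8 (mod 247)
8^2 ≡ 8^2 = 64 ≡ 64 (mod 247)
8^4 ≡ 64^2 = 4096 ≡ 144 (mod 247)
8^8 ≡ 144^2 = 20736 ≡ 235 (mod 247)
8^16 ≡ 235^2 = 55225 ≡ 144 (mod 247)
8^32 ≡ 144^2 = 20736 ≡ 235 (mod 247)
8^64 ≡ 235^2 = 55225 ≡ 144 (mod 247)
123 = 64 + 32 + 16 + 8 + 2 + 1 in binary powers of 2.
So 8^123 ≡ 144 · 235 · 144 · 235 · 64 · 8 ≡ 18 (mod 247).
Squaring chain: 18; never reaches −1, so base 8 is a Miller–Rabin witness that 247 is composite.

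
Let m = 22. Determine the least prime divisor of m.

22 is even: 2 divides it.

2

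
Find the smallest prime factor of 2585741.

2585741 is odd.
Digit sum 32, not divisible by 3.
Ends in 1: not divisible by 5.
7: 2585741 = 7·369391 + 4
11: 2585741 = 11·235067 + 4
13: 2585741 = 13·198903 + 2
17: 2585741 = 17·152102 + 7
19: 2585741 = 19·136091 + 12
23: 2585741 = 23·112423 + 12
29: 2585741 = 29·89163 + 14
31: 2585741 = 31·83411

31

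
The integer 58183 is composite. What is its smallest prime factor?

58183 is odd.
Digit sum 25, not divisible by 3.
Ends in 3: not divisible by 5.
7: 58183 = 7·8311 + 6
11: 58183 = 11·5289 + 4
13: 58183 = 13·4475 + 8
17: 58183 = 17·3422 + 9
19: 58183 = 19·3062 + 5
23: 58183 = 23·2529 + 16
29: 58183 = 29·2006 + 9
31: 58183 = 31·1876 + 27
37: 58183 = 37·1572 + 19
41: 58183 = 41·1419 + 4
43: 58183 = 43·1353 + 4
47: 58183 = 47·1237 + 44
53: 58183 = 53·1097 + 42
59: 58183 = 59·986 + 9
61: 58183 = 61·953 + 50
67: 58183 = 67·868 + 27
71: 58183 = 71·819 + 34
73: 58183 = 73·797 + 2
79: 58183 = 79·736 + 39
83: 58183 = 83·701

83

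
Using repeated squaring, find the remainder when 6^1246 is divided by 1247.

6^1 ≡ 6 (mod 1247)
6^2 ≡ 6^2 = 36 ≡ 36 (mod 1247)
6^4 ≡ 36^2 = 1296 ≡ 49 (mod 1247)
6^8 ≡ 49^2 = 2401 ≡ 1154 (mod 1247)
6^16 ≡ 1154^2 = 1331716 ≡ 1167 (mod 1247)
6^32 ≡ 1167^2 = 1361889 ≡ 165 (mod 1247)
6^64 ≡ 165^2 = 27225 ≡ 1038 (mod 1247)
6^128 ≡ 1038^2 = 1077444 ≡ 36 (mod 1247)
6^256 ≡ 36^2 = 1296 ≡ 49 (mod 1247)
6^512 ≡ 49^2 = 2401 ≡ 1154 (mod 1247)
6^1024 ≡ 1154^2 = 1331716 ≡ 1167 (mod 1247)
1246 = 1024 + 128 + 64 + 16 + 8 + 4 + 2 in binary powers of 2.
So 6^1246 ≡ 1167 · 36 · 1038 · 1167 · 1154 · 49 · 36 ≡ 436 (mod 1247).
Since 436 ≠ 1, base 6 is a Fermat witness: 1247 is composite.

436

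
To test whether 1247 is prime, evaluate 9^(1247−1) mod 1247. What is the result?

9^1 ≡ 9 (mod 1247)
9^2 ≡ 9^2 = 81 ≡ 81 (mod 1247)
9^4 ≡ 81^2 = 6561 ≡ 326 (mod 1247)
9^8 ≡ 326^2 = 106276 ≡ 281 (mod 1247)
9^16 ≡ 281^2 = 78961 ≡ 400 (mod 1247)
9^32 ≡ 400^2 = 160000 ≡ 384 (mod 1247)
9^64 ≡ 384^2 = 147456 ≡ 310 (mod 1247)
9^128 ≡ 310^2 = 96100 ≡ 81 (mod 1247)
9^256 ≡ 81^2 = 6561 ≡ 326 (mod 1247)
9^512 ≡ 326^2 = 106276 ≡ 281 (mod 1247)
9^1024 ≡ 281^2 = 78961 ≡ 400 (mod 1247)
1246 = 1024 + 128 + 64 + 16 + 8 + 4 + 2 in binary powers of 2.
So 9^1246 ≡ 400 · 81 · 310 · 400 · 281 · 326 · 81 ≡ 552 (mod 1247).
Since 552 ≠ 1, base 9 is a Fermat witness: 1247 is composite.

552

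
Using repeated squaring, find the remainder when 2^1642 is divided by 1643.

779

2^1 ≡ 2 (mod 1643)
2^2 ≡ 2^2 = 4 ≡ 4 (mod 1643)
2^4 ≡ 4^2 = 16 ≡ 16 (mod 1643)
2^8 ≡ 16^2 = 256 ≡ 256 (mod 1643)
2^16 ≡ 256^2 = 65536 ≡ 1459 (mod 1643)
2^32 ≡ 1459^2 = 2128681 ≡ 996 (mod 1643)
2^64 ≡ 996^2 = 992016 ≡ 1287 (mod 1643)
2^128 ≡ 1287^2 = 1656369 ≡ 225 (mod 1643)
2^256 ≡ 225^2 = 50625 ≡ 1335 (mod 1643)
2^512 ≡ 1335^2 = 1782225 ≡ 1213 (mod 1643)
2^1024 ≡ 1213^2 = 1471369 ≡ 884 (mod 1643)
1642 = 1024 + 512 + 64 + 32 + 8 + 2 in binary powers of 2.
So 2^1642 ≡ 884 · 1213 · 1287 · 996 · 256 · 4 ≡ 779 (mod 1643).
Since 779 ≠ 1, base 2 is a Fermat witness: 1643 is composite.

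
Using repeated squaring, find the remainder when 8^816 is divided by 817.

742

8^1 ≡ 8 (mod 817)
8^2 ≡ 8^2 = 64 ≡ 64 (mod 817)
8^4 ≡ 64^2 = 4096 ≡ 11 (mod 817)
8^8 ≡ 11^2 = 121 ≡ 121 (mod 817)
8^16 ≡ 121^2 = 14641 ≡ 752 (mod 817)
8^32 ≡ 752^2 = 565504 ≡ 140 (mod 817)
8^64 ≡ 140^2 = 19600 ≡ 809 (mod 817)
8^128 ≡ 809^2 = 654481 ≡ 64 (mod 817)
8^256 ≡ 64^2 = 4096 ≡ 11 (mod 817)
8^512 ≡ 11^2 = 121 ≡ 121 (mod 817)
816 = 512 + 256 + 32 + 16 in binary powers of 2.
So 8^816 ≡ 121 · 11 · 140 · 752 ≡ 742 (mod 817).
Since 742 ≠ 1, base 8 is a Fermat witness: 817 is composite.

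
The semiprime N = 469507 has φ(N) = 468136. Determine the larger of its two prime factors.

719

φ(n) = (p−1)(q−1) = n − (p+q) + 1, so p + q = 469507 − 468136 + 1 = 1372.
p and q are the roots of t² − 1372t + 469507 = 0.
Discriminant: 1372² − 4·469507 = 1882384 − 1878028 = 4356; √4356 = 66.
q = (1372 − 66)/2 = 653, p = (1372 + 66)/2 = 719.
Check: 653 · 719 = 469507.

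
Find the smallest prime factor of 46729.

46729 is odd.
Digit sum 28, not divisible by 3.
Ends in 9: not divisible by 5.
7: 46729 = 7·6675 + 4
11: 46729 = 11·4248 + 1
13: 46729 = 13·3594 + 7
17: 46729 = 17·2748 + 13
19: 46729 = 19·2459 + 8
23: 46729 = 23·2031 + 16
29: 46729 = 29·1611 + 10
31: 46729 = 31·1507 + 12
37: 46729 = 37·1262 + 35
41: 46729 = 41·1139 + 30
43: 46729 = 43·1086 + 31
47: 46729 = 47·994 + 11
53: 46729 = 53·881 + 36
59: 46729 = 59·792 + 1
61: 46729 = 61·766 + 3
67: 46729 = 67·697 + 30
71: 46729 = 71·658 + 11
73: 46729 = 73·640 + 9
79: 46729 = 79·591 + 40
83: 46729 = 83·563

83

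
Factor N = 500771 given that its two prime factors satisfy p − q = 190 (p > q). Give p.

Since p = q + 190, we have 500771 = q(q + 190), so q² + 190q − 500771 = 0.
Discriminant: 190² + 4·500771 = 36100 + 2003084 = 2039184; √2039184 = 1428.
q = (−190 + 1428)/2 = 619, and p = q + 190 = 809.
Check: 619 · 809 = 500771.

809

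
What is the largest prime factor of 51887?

89

51887 = 11 · 4717
4717 = 53 · 89
89 is prime.
So 51887 = 11 · 53 · 89; the largest prime factor is 89.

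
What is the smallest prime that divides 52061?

79

52061 is odd.
Digit sum 14, not divisible by 3.
Ends in 1: not divisible by 5.
7: 52061 = 7·7437 + 2
11: 52061 = 11·4732 + 9
13: 52061 = 13·4004 + 9
17: 52061 = 17·3062 + 7
19: 52061 = 19·2740 + 1
23: 52061 = 23·2263 + 12
29: 52061 = 29·1795 + 6
31: 52061 = 31·1679 + 12
37: 52061 = 37·1407 + 2
41: 52061 = 41·1269 + 32
43: 52061 = 43·1210 + 31
47: 52061 = 47·1107 + 32
53: 52061 = 53·982 + 15
59: 52061 = 59·882 + 23
61: 52061 = 61·853 + 28
67: 52061 = 67·777 + 2
71: 52061 = 71·733 + 18
73: 52061 = 73·713 + 12
79: 52061 = 79·659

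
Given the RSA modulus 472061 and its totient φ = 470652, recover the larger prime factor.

φ(n) = (p−1)(q−1) = n − (p+q) + 1, so p + q = 472061 − 470652 + 1 = 1410.
p and q are the roots of t² − 1410t + 472061 = 0.
Discriminant: 1410² − 4·472061 = 1988100 − 1888244 = 99856; √99856 = 316.
q = (1410 − 316)/2 = 547, p = (1410 + 316)/2 = 863.
Check: 547 · 863 = 472061.

863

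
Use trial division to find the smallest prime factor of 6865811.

6865811 is odd.
Digit sum 35, not divisible by 3.
Ends in 1: not divisible by 5.
7: 6865811 = 7·980830 + 1
11: 6865811 = 11·624164 + 7
13: 6865811 = 13·528139 + 4
17: 6865811 = 17·403871 + 4
19: 6865811 = 19·361358 + 9
23: 6865811 = 23·298513 + 12
29: 6865811 = 29·236752 + 3
31: 6865811 = 31·221477 + 24
37: 6865811 = 37·185562 + 17
41: 6865811 = 41·167458 + 33
43: 6865811 = 43·159670 + 1
47: 6865811 = 47·146081 + 4
53: 6865811 = 53·129543 + 32
59: 6865811 = 59·116369 + 40
61: 6865811 = 61·112554 + 17
67: 6865811 = 67·102474 + 53
71: 6865811 = 71·96701 + 40
73: 6865811 = 73·94052 + 15
79: 6865811 = 79·86909

79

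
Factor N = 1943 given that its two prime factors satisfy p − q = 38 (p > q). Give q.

Since p = q + 38, we have 1943 = q(q + 38), so q² + 38q − 1943 = 0.
Discriminant: 38² + 4·1943 = 1444 + 7772 = 9216; √9216 = 96.
q = (−38 + 96)/2 = 29, and p = q + 38 = 67.
Check: 29 · 67 = 1943.

29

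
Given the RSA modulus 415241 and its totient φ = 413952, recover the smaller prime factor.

617

φ(n) = (p−1)(q−1) = n − (p+q) + 1, so p + q = 415241 − 413952 + 1 = 1290.
p and q are the roots of t² − 1290t + 415241 = 0.
Discriminant: 1290² − 4·415241 = 1664100 − 1660964 = 3136; √3136 = 56.
q = (1290 − 56)/2 = 617, p = (1290 + 56)/2 = 673.
Check: 617 · 673 = 415241.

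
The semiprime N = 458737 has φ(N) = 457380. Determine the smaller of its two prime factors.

φ(n) = (p−1)(q−1) = n − (p+q) + 1, so p + q = 458737 − 457380 + 1 = 1358.
p and q are the roots of t² − 1358t + 458737 = 0.
Discriminant: 1358² − 4·458737 = 1844164 − 1834948 = 9216; √9216 = 96.
q = (1358 − 96)/2 = 631, p = (1358 + 96)/2 = 727.
Check: 631 · 727 = 458737.

631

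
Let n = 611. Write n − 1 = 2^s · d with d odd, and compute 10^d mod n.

611 − 1 = 610 = 2^1 · 305, so d = 305.
10^1 ≡ 10 (mod 611)
10^2 ≡ 10^2 = 100 ≡ 100 (mod 611)
10^4 ≡ 100^2 = 10000 ≡ 224 (mod 611)
10^8 ≡ 224^2 = 50176 ≡ 74 (mod 611)
10^16 ≡ 74^2 = 5476 ≡ 588 (mod 611)
10^32 ≡ 588^2 = 345744 ≡ 529 (mod 611)
10^64 ≡ 529^2 = 279841 ≡ 3 (mod 611)
10^128 ≡ 3^2 = 9 ≡ 9 (mod 611)
10^256 ≡ 9^2 = 81 ≡ 81 (mod 611)
305 = 256 + 32 + 16 + 1 in binary powers of 2.
So 10^305 ≡ 81 · 529 · 588 · 10 ≡ 160 (mod 611).
Squaring chain: 160; never reaches −1, so base 10 is a Miller–Rabin witness that 611 is composite.

160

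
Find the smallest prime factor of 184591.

184591 is odd.
Digit sum 28, not divisible by 3.
Ends in 1: not divisible by 5.
7: 184591 = 7·26370 + 1
11: 184591 = 11·16781

11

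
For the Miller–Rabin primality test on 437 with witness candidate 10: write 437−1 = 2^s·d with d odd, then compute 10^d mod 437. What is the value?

437 − 1 = 436 = 2^2 · 109, so d = 109.
10^1 ≡ 10 (mod 437)
10^2 ≡ 10^2 = 100 ≡ 100 (mod 437)
10^4 ≡ 100^2 = 10000 ≡ 386 (mod 437)
10^8 ≡ 386^2 = 148996 ≡ 416 (mod 437)
10^16 ≡ 416^2 = 173056 ≡ 4 (mod 437)
10^32 ≡ 4^2 = 16 ≡ 16 (mod 437)
10^64 ≡ 16^2 = 256 ≡ 256 (mod 437)
109 = 64 + 32 + 8 + 4 + 1 in binary powers of 2.
So 10^109 ≡ 256 · 16 · 416 · 386 · 10 ≡ 352 (mod 437).
Squaring chain: 352 → 233; never reaches −1, so base 10 is a Miller–Rabin witness that 437 is composite.

352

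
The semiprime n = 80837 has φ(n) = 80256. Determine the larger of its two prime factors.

353

φ(n) = (p−1)(q−1) = n − (p+q) + 1, so p + q = 80837 − 80256 + 1 = 582.
p and q are the roots of t² − 582t + 80837 = 0.
Discriminant: 582² − 4·80837 = 338724 − 323348 = 15376; √15376 = 124.
q = (582 − 124)/2 = 229, p = (582 + 124)/2 = 353.
Check: 229 · 353 = 80837.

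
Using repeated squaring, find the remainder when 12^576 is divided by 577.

12^1 ≡ 12 (mod 577)
12^2 ≡ 12^2 = 144 ≡ 144 (mod 577)
12^4 ≡ 144^2 = 20736 ≡ 541 (mod 577)
12^8 ≡ 541^2 = 292681 ≡ 142 (mod 577)
12^16 ≡ 142^2 = 20164 ≡ 546 (mod 577)
12^32 ≡ 546^2 = 298116 ≡ 384 (mod 577)
12^64 ≡ 384^2 = 147456 ≡ 321 (mod 577)
12^128 ≡ 321^2 = 103041 ≡ 335 (mod 577)
12^256 ≡ 335^2 = 112225 ≡ 287 (mod 577)
12^512 ≡ 287^2 = 82369 ≡ 435 (mod 577)
576 = 512 + 64 in binary powers of 2.
So 12^576 ≡ 435 · 321 ≡ 1 (mod 577).
Since the result is 1, base 12 gives no evidence that 577 is composite.

1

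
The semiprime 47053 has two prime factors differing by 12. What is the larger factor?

223

Since p = q + 12, we have 47053 = q(q + 12), so q² + 12q − 47053 = 0.
Discriminant: 12² + 4·47053 = 144 + 188212 = 188356; √188356 = 434.
q = (−12 + 434)/2 = 211, and p = q + 12 = 223.
Check: 211 · 223 = 47053.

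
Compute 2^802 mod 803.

2^1 ≡ 2 (mod 803)
2^2 ≡ 2^2 = 4 ≡ 4 (mod 803)
2^4 ≡ 4^2 = 16 ≡ 16 (mod 803)
2^8 ≡ 16^2 = 256 ≡ 256 (mod 803)
2^16 ≡ 256^2 = 65536 ≡ 493 (mod 803)
2^32 ≡ 493^2 = 243049 ≡ 543 (mod 803)
2^64 ≡ 543^2 = 294849 ≡ 148 (mod 803)
2^128 ≡ 148^2 = 21904 ≡ 223 (mod 803)
2^256 ≡ 223^2 = 49729 ≡ 746 (mod 803)
2^512 ≡ 746^2 = 556516 ≡ 37 (mod 803)
802 = 512 + 256 + 32 + 2 in binary powers of 2.
So 2^802 ≡ 37 · 746 · 543 · 4 ≡ 367 (mod 803).
Since 367 ≠ 1, base 2 is a Fermat witness: 803 is composite.

367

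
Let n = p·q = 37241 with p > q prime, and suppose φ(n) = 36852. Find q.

167

φ(n) = (p−1)(q−1) = n − (p+q) + 1, so p + q = 37241 − 36852 + 1 = 390.
p and q are the roots of t² − 390t + 37241 = 0.
Discriminant: 390² − 4·37241 = 152100 − 148964 = 3136; √3136 = 56.
q = (390 − 56)/2 = 167, p = (390 + 56)/2 = 223.
Check: 167 · 223 = 37241.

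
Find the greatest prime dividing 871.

871 = 13 · 67
67 is prime.
So 871 = 13 · 67; the largest prime factor is 67.

67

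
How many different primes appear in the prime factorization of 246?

246 = 2 · 123
123 = 3 · 41
246 = 2 · 3 · 41, which has 3 distinct prime factors.

3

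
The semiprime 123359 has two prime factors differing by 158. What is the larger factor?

Since p = q + 158, we have 123359 = q(q + 158), so q² + 158q − 123359 = 0.
Discriminant: 158² + 4·123359 = 24964 + 493436 = 518400; √518400 = 720.
q = (−158 + 720)/2 = 281, and p = q + 158 = 439.
Check: 281 · 439 = 123359.

439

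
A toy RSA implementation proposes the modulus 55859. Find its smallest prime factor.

55859 is odd.
Digit sum 32, not divisible by 3.
Ends in 9: not divisible by 5.
7: 55859 = 7·7979 + 6
11: 55859 = 11·5078 + 1
13: 55859 = 13·4296 + 11
17: 55859 = 17·3285 + 14
19: 55859 = 19·2939 + 18
23: 55859 = 23·2428 + 15
29: 55859 = 29·1926 + 5
31: 55859 = 31·1801 + 28
37: 55859 = 37·1509 + 26
41: 55859 = 41·1362 + 17
43: 55859 = 43·1299 + 2
47: 55859 = 47·1188 + 23
53: 55859 = 53·1053 + 50
59: 55859 = 59·946 + 45
61: 55859 = 61·915 + 44
67: 55859 = 67·833 + 48
71: 55859 = 71·786 + 53
73: 55859 = 73·765 + 14
79: 55859 = 79·707 + 6
83: 55859 = 83·673

83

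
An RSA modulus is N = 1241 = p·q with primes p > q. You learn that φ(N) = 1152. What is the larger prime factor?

φ(n) = (p−1)(q−1) = n − (p+q) + 1, so p + q = 1241 − 1152 + 1 = 90.
p and q are the roots of t² − 90t + 1241 = 0.
Discriminant: 90² − 4·1241 = 8100 − 4964 = 3136; √3136 = 56.
q = (90 − 56)/2 = 17, p = (90 + 56)/2 = 73.
Check: 17 · 73 = 1241.

73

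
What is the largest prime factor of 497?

497 = 7 · 71
71 is prime.
So 497 = 7 · 71; the largest prime factor is 71.

71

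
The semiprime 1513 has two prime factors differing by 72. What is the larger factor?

Since p = q + 72, we have 1513 = q(q + 72), so q² + 72q − 1513 = 0.
Discriminant: 72² + 4·1513 = 5184 + 6052 = 11236; √11236 = 106.
q = (−72 + 106)/2 = 17, and p = q + 72 = 89.
Check: 17 · 89 = 1513.

89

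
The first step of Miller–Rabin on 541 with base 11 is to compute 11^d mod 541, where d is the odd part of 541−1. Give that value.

541 − 1 = 540 = 2^2 · 135, so d = 135.
11^1 ≡ 11 (mod 541)
11^2 ≡ 11^2 = 121 ≡ 121 (mod 541)
11^4 ≡ 121^2 = 14641 ≡ 34 (mod 541)
11^8 ≡ 34^2 = 1156 ≡ 74 (mod 541)
11^16 ≡ 74^2 = 5476 ≡ 66 (mod 541)
11^32 ≡ 66^2 = 4356 ≡ 28 (mod 541)
11^64 ≡ 28^2 = 784 ≡ 243 (mod 541)
11^128 ≡ 243^2 = 59049 ≡ 80 (mod 541)
135 = 128 + 4 + 2 + 1 in binary powers of 2.
So 11^135 ≡ 80 · 34 · 121 · 11 ≡ 489 (mod 541).
Squaring chain: 489 → 540; reaches −1, so base 11 does not prove 541 composite.

489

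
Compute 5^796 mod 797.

1

5^1 ≡ 5 (mod 797)
5^2 ≡ 5^2 = 25 ≡ 25 (mod 797)
5^4 ≡ 25^2 = 625 ≡ 625 (mod 797)
5^8 ≡ 625^2 = 390625 ≡ 95 (mod 797)
5^16 ≡ 95^2 = 9025 ≡ 258 (mod 797)
5^32 ≡ 258^2 = 66564 ≡ 413 (mod 797)
5^64 ≡ 413^2 = 170569 ≡ 11 (mod 797)
5^128 ≡ 11^2 = 121 ≡ 121 (mod 797)
5^256 ≡ 121^2 = 14641 ≡ 295 (mod 797)
5^512 ≡ 295^2 = 87025 ≡ 152 (mod 797)
796 = 512 + 256 + 16 + 8 + 4 in binary powers of 2.
So 5^796 ≡ 152 · 295 · 258 · 95 · 625 ≡ 1 (mod 797).
Since the result is 1, base 5 gives no evidence that 797 is composite.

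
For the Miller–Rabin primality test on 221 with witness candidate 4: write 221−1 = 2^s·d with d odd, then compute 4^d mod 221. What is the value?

30

221 − 1 = 220 = 2^2 · 55, so d = 55.
4^1 ≡ 4 (mod 221)
4^2 ≡ 4^2 = 16 ≡ 16 (mod 221)
4^4 ≡ 16^2 = 256 ≡ 35 (mod 221)
4^8 ≡ 35^2 = 1225 ≡ 120 (mod 221)
4^16 ≡ 120^2 = 14400 ≡ 35 (mod 221)
4^32 ≡ 35^2 = 1225 ≡ 120 (mod 221)
55 = 32 + 16 + 4 + 2 + 1 in binary powers of 2.
So 4^55 ≡ 120 · 35 · 35 · 16 · 4 ≡ 30 (mod 221).
Squaring chain: 30 → 16; never reaches −1, so base 4 is a Miller–Rabin witness that 221 is composite.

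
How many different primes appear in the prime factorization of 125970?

125970 = 2 · 62985
62985 = 3 · 20995
20995 = 5 · 4199
4199 = 13 · 323
323 = 17 · 19
125970 = 2 · 3 · 5 · 13 · 17 · 19, which has 6 distinct prime factors.

6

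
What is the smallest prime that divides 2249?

2249 is odd.
Digit sum 17, not divisible by 3.
Ends in 9: not divisible by 5.
7: 2249 = 7·321 + 2
11: 2249 = 11·204 + 5
13: 2249 = 13·173

13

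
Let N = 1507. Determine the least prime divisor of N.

11

1507 is odd.
Digit sum 13, not divisible by 3.
Ends in 7: not divisible by 5.
7: 1507 = 7·215 + 2
11: 1507 = 11·137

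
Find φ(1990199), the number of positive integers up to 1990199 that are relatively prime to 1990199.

1938816

Factor: 1990199 = 73 · 137 · 199.
φ(1990199) = (73−1) · (137−1) · (199−1) = 72 · 136 · 198 = 1938816.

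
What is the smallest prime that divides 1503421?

1503421 is odd.
Digit sum 16, not divisible by 3.
Ends in 1: not divisible by 5.
7: 1503421 = 7·214774 + 3
11: 1503421 = 11·136674 + 7
13: 1503421 = 13·115647 + 10
17: 1503421 = 17·88436 + 9
19: 1503421 = 19·79127 + 8
23: 1503421 = 23·65366 + 3
29: 1503421 = 29·51842 + 3
31: 1503421 = 31·48497 + 14
37: 1503421 = 37·40633

37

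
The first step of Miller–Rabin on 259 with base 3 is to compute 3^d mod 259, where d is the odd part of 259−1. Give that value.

259 − 1 = 258 = 2^1 · 129, so d = 129.
3^1 ≡ 3 (mod 259)
3^2 ≡ 3^2 = 9 ≡ 9 (mod 259)
3^4 ≡ 9^2 = 81 ≡ 81 (mod 259)
3^8 ≡ 81^2 = 6561 ≡ 86 (mod 259)
3^16 ≡ 86^2 = 7396 ≡ 144 (mod 259)
3^32 ≡ 144^2 = 20736 ≡ 16 (mod 259)
3^64 ≡ 16^2 = 256 ≡ 256 (mod 259)
3^128 ≡ 256^2 = 65536 ≡ 9 (mod 259)
129 = 128 + 1 in binary powers of 2.
So 3^129 ≡ 9 · 3 ≡ 27 (mod 259).
Squaring chain: 27; never reaches −1, so base 3 is a Miller–Rabin witness that 259 is composite.

27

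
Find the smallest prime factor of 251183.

23

251183 is odd.
Digit sum 20, not divisible by 3.
Ends in 3: not divisible by 5.
7: 251183 = 7·35883 + 2
11: 251183 = 11·22834 + 9
13: 251183 = 13·19321 + 10
17: 251183 = 17·14775 + 8
19: 251183 = 19·13220 + 3
23: 251183 = 23·10921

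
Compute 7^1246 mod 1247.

7^1 ≡ 7 (mod 1247)
7^2 ≡ 7^2 = 49 ≡ 49 (mod 1247)
7^4 ≡ 49^2 = 2401 ≡ 1154 (mod 1247)
7^8 ≡ 1154^2 = 1331716 ≡ 1167 (mod 1247)
7^16 ≡ 1167^2 = 1361889 ≡ 165 (mod 1247)
7^32 ≡ 165^2 = 27225 ≡ 1038 (mod 1247)
7^64 ≡ 1038^2 = 1077444 ≡ 36 (mod 1247)
7^128 ≡ 36^2 = 1296 ≡ 49 (mod 1247)
7^256 ≡ 49^2 = 2401 ≡ 1154 (mod 1247)
7^512 ≡ 1154^2 = 1331716 ≡ 1167 (mod 1247)
7^1024 ≡ 1167^2 = 1361889 ≡ 165 (mod 1247)
1246 = 1024 + 128 + 64 + 16 + 8 + 4 + 2 in binary powers of 2.
So 7^1246 ≡ 165 · 49 · 36 · 165 · 1167 · 1154 · 49 ≡ 552 (mod 1247).
Since 552 ≠ 1, base 7 is a Fermat witness: 1247 is composite.

552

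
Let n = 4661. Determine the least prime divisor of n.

4661 is odd.
Digit sum 17, not divisible by 3.
Ends in 1: not divisible by 5.
7: 4661 = 7·665 + 6
11: 4661 = 11·423 + 8
13: 4661 = 13·358 + 7
17: 4661 = 17·274 + 3
19: 4661 = 19·245 + 6
23: 4661 = 23·202 + 15
29: 4661 = 29·160 + 21
31: 4661 = 31·150 + 11
37: 4661 = 37·125 + 36
41: 4661 = 41·113 + 28
43: 4661 = 43·108 + 17
47: 4661 = 47·99 + 8
53: 4661 = 53·87 + 50
59: 4661 = 59·79

59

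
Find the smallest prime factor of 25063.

25063 is odd.
Digit sum 16, not divisible by 3.
Ends in 3: not divisible by 5.
7: 25063 = 7·3580 + 3
11: 25063 = 11·2278 + 5
13: 25063 = 13·1927 + 12
17: 25063 = 17·1474 + 5
19: 25063 = 19·1319 + 2
23: 25063 = 23·1089 + 16
29: 25063 = 29·864 + 7
31: 25063 = 31·808 + 15
37: 25063 = 37·677 + 14
41: 25063 = 41·611 + 12
43: 25063 = 43·582 + 37
47: 25063 = 47·533 + 12
53: 25063 = 53·472 + 47
59: 25063 = 59·424 + 47
61: 25063 = 61·410 + 53
67: 25063 = 67·374 + 5
71: 25063 = 71·353

71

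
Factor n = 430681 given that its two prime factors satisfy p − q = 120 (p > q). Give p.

719

Since p = q + 120, we have 430681 = q(q + 120), so q² + 120q − 430681 = 0.
Discriminant: 120² + 4·430681 = 14400 + 1722724 = 1737124; √1737124 = 1318.
q = (−120 + 1318)/2 = 599, and p = q + 120 = 719.
Check: 599 · 719 = 430681.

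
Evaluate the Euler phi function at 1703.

1560

Factor: 1703 = 13 · 131.
φ(1703) = (13−1) · (131−1) = 12 · 130 = 1560.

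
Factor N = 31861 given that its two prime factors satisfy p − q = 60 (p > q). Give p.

Since p = q + 60, we have 31861 = q(q + 60), so q² + 60q − 31861 = 0.
Discriminant: 60² + 4·31861 = 3600 + 127444 = 131044; √131044 = 362.
q = (−60 + 362)/2 = 151, and p = q + 60 = 211.
Check: 151 · 211 = 31861.

211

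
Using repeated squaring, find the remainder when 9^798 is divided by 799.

225

9^1 ≡ 9 (mod 799)
9^2 ≡ 9^2 = 81 ≡ 81 (mod 799)
9^4 ≡ 81^2 = 6561 ≡ 169 (mod 799)
9^8 ≡ 169^2 = 28561 ≡ 596 (mod 799)
9^16 ≡ 596^2 = 355216 ≡ 460 (mod 799)
9^32 ≡ 460^2 = 211600 ≡ 664 (mod 799)
9^64 ≡ 664^2 = 440896 ≡ 647 (mod 799)
9^128 ≡ 647^2 = 418609 ≡ 732 (mod 799)
9^256 ≡ 732^2 = 535824 ≡ 494 (mod 799)
9^512 ≡ 494^2 = 244036 ≡ 341 (mod 799)
798 = 512 + 256 + 16 + 8 + 4 + 2 in binary powers of 2.
So 9^798 ≡ 341 · 494 · 460 · 596 · 169 · 81 ≡ 225 (mod 799).
Since 225 ≠ 1, base 9 is a Fermat witness: 799 is composite.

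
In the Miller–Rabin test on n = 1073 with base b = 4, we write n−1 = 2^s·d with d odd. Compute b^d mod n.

817

1073 − 1 = 1072 = 2^4 · 67, so d = 67.
4^1 ≡ 4 (mod 1073)
4^2 ≡ 4^2 = 16 ≡ 16 (mod 1073)
4^4 ≡ 16^2 = 256 ≡ 256 (mod 1073)
4^8 ≡ 256^2 = 65536 ≡ 83 (mod 1073)
4^16 ≡ 83^2 = 6889 ≡ 451 (mod 1073)
4^32 ≡ 451^2 = 203401 ≡ 604 (mod 1073)
4^64 ≡ 604^2 = 364816 ≡ 1069 (mod 1073)
67 = 64 + 2 + 1 in binary powers of 2.
So 4^67 ≡ 1069 · 16 · 4 ≡ 817 (mod 1073).
Squaring chain: 817 → 83 → 451 → 604; never reaches −1, so base 4 is a Miller–Rabin witness that 1073 is composite.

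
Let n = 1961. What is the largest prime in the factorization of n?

53

1961 = 37 · 53
53 is prime.
So 1961 = 37 · 53; the largest prime factor is 53.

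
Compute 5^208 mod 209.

81

5^1 ≡ 5 (mod 209)
5^2 ≡ 5^2 = 25 ≡ 25 (mod 209)
5^4 ≡ 25^2 = 625 ≡ 207 (mod 209)
5^8 ≡ 207^2 = 42849 ≡ 4 (mod 209)
5^16 ≡ 4^2 = 16 ≡ 16 (mod 209)
5^32 ≡ 16^2 = 256 ≡ 47 (mod 209)
5^64 ≡ 47^2 = 2209 ≡ 119 (mod 209)
5^128 ≡ 119^2 = 14161 ≡ 158 (mod 209)
208 = 128 + 64 + 16 in binary powers of 2.
So 5^208 ≡ 158 · 119 · 16 ≡ 81 (mod 209).
Since 81 ≠ 1, base 5 is a Fermat witness: 209 is composite.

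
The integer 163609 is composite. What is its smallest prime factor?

19

163609 is odd.
Digit sum 25, not divisible by 3.
Ends in 9: not divisible by 5.
7: 163609 = 7·23372 + 5
11: 163609 = 11·14873 + 6
13: 163609 = 13·12585 + 4
17: 163609 = 17·9624 + 1
19: 163609 = 19·8611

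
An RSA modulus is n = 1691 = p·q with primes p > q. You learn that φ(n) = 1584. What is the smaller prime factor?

19

φ(n) = (p−1)(q−1) = n − (p+q) + 1, so p + q = 1691 − 1584 + 1 = 108.
p and q are the roots of t² − 108t + 1691 = 0.
Discriminant: 108² − 4·1691 = 11664 − 6764 = 4900; √4900 = 70.
q = (108 − 70)/2 = 19, p = (108 + 70)/2 = 89.
Check: 19 · 89 = 1691.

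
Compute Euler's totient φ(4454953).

4374000

Factor: 4454953 = 151 · 163 · 181.
φ(4454953) = (151−1) · (163−1) · (181−1) = 150 · 162 · 180 = 4374000.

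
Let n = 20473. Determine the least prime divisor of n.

20473 is odd.
Digit sum 16, not divisible by 3.
Ends in 3: not divisible by 5.
7: 20473 = 7·2924 + 5
11: 20473 = 11·1861 + 2
13: 20473 = 13·1574 + 11
17: 20473 = 17·1204 + 5
19: 20473 = 19·1077 + 10
23: 20473 = 23·890 + 3
29: 20473 = 29·705 + 28
31: 20473 = 31·660 + 13
37: 20473 = 37·553 + 12
41: 20473 = 41·499 + 14
43: 20473 = 43·476 + 5
47: 20473 = 47·435 + 28
53: 20473 = 53·386 + 15
59: 20473 = 59·347

59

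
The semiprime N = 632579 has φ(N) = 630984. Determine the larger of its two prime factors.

863

φ(n) = (p−1)(q−1) = n − (p+q) + 1, so p + q = 632579 − 630984 + 1 = 1596.
p and q are the roots of t² − 1596t + 632579 = 0.
Discriminant: 1596² − 4·632579 = 2547216 − 2530316 = 16900; √16900 = 130.
q = (1596 − 130)/2 = 733, p = (1596 + 130)/2 = 863.
Check: 733 · 863 = 632579.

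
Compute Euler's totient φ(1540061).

1496880

Factor: 1540061 = 71 · 109 · 199.
φ(1540061) = (71−1) · (109−1) · (199−1) = 70 · 108 · 198 = 1496880.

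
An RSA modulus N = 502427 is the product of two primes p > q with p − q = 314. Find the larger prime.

Since p = q + 314, we have 502427 = q(q + 314), so q² + 314q − 502427 = 0.
Discriminant: 314² + 4·502427 = 98596 + 2009708 = 2108304; √2108304 = 1452.
q = (−314 + 1452)/2 = 569, and p = q + 314 = 883.
Check: 569 · 883 = 502427.

883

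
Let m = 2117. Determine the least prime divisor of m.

29

2117 is odd.
Digit sum 11, not divisible by 3.
Ends in 7: not divisible by 5.
7: 2117 = 7·302 + 3
11: 2117 = 11·192 + 5
13: 2117 = 13·162 + 11
17: 2117 = 17·124 + 9
19: 2117 = 19·111 + 8
23: 2117 = 23·92 + 1
29: 2117 = 29·73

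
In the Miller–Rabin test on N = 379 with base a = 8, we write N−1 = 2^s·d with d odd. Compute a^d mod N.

379 − 1 = 378 = 2^1 · 189, so d = 189.
8^1 ≡ 8 (mod 379)
8^2 ≡ 8^2 = 64 ≡ 64 (mod 379)
8^4 ≡ 64^2 = 4096 ≡ 306 (mod 379)
8^8 ≡ 306^2 = 93636 ≡ 23 (mod 379)
8^16 ≡ 23^2 = 529 ≡ 150 (mod 379)
8^32 ≡ 150^2 = 22500 ≡ 139 (mod 379)
8^64 ≡ 139^2 = 19321 ≡ 371 (mod 379)
8^128 ≡ 371^2 = 137641 ≡ 64 (mod 379)
189 = 128 + 32 + 16 + 8 + 4 + 1 in binary powers of 2.
So 8^189 ≡ 64 · 139 · 150 · 23 · 306 · 8 ≡ 378 (mod 379).
Since 8^d ≡ 378 (mod 379), base 8 does not prove 379 composite.

378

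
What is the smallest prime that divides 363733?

47

363733 is odd.
Digit sum 25, not divisible by 3.
Ends in 3: not divisible by 5.
7: 363733 = 7·51961 + 6
11: 363733 = 11·33066 + 7
13: 363733 = 13·27979 + 6
17: 363733 = 17·21396 + 1
19: 363733 = 19·19143 + 16
23: 363733 = 23·15814 + 11
29: 363733 = 29·12542 + 15
31: 363733 = 31·11733 + 10
37: 363733 = 37·9830 + 23
41: 363733 = 41·8871 + 22
43: 363733 = 43·8458 + 39
47: 363733 = 47·7739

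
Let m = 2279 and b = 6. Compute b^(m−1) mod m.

49

6^1 ≡ 6 (mod 2279)
6^2 ≡ 6^2 = 36 ≡ 36 (mod 2279)
6^4 ≡ 36^2 = 1296 ≡ 1296 (mod 2279)
6^8 ≡ 1296^2 = 1679616 ≡ 2272 (mod 2279)
6^16 ≡ 2272^2 = 5161984 ≡ 49 (mod 2279)
6^32 ≡ 49^2 = 2401 ≡ 122 (mod 2279)
6^64 ≡ 122^2 = 14884 ≡ 1210 (mod 2279)
6^128 ≡ 1210^2 = 1464100 ≡ 982 (mod 2279)
6^256 ≡ 982^2 = 964324 ≡ 307 (mod 2279)
6^512 ≡ 307^2 = 94249 ≡ 810 (mod 2279)
6^1024 ≡ 810^2 = 656100 ≡ 2027 (mod 2279)
6^2048 ≡ 2027^2 = 4108729 ≡ 1971 (mod 2279)
2278 = 2048 + 128 + 64 + 32 + 4 + 2 in binary powers of 2.
So 6^2278 ≡ 1971 · 982 · 1210 · 122 · 1296 · 36 ≡ 49 (mod 2279).
Since 49 ≠ 1, base 6 is a Fermat witness: 2279 is composite.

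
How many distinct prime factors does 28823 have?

28823 = 19 · 1517
1517 = 37 · 41
28823 = 19 · 37 · 41, which has 3 distinct prime factors.

3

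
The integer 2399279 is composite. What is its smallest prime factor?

41

2399279 is odd.
Digit sum 41, not divisible by 3.
Ends in 9: not divisible by 5.
7: 2399279 = 7·342754 + 1
11: 2399279 = 11·218116 + 3
13: 2399279 = 13·184559 + 12
17: 2399279 = 17·141134 + 1
19: 2399279 = 19·126277 + 16
23: 2399279 = 23·104316 + 11
29: 2399279 = 29·82733 + 22
31: 2399279 = 31·77396 + 3
37: 2399279 = 37·64845 + 14
41: 2399279 = 41·58519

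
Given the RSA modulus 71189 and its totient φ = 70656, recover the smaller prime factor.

φ(n) = (p−1)(q−1) = n − (p+q) + 1, so p + q = 71189 − 70656 + 1 = 534.
p and q are the roots of t² − 534t + 71189 = 0.
Discriminant: 534² − 4·71189 = 285156 − 284756 = 400; √400 = 20.
q = (534 − 20)/2 = 257, p = (534 + 20)/2 = 277.
Check: 257 · 277 = 71189.

257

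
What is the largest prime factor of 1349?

1349 = 19 · 71
71 is prime.
So 1349 = 19 · 71; the largest prime factor is 71.

71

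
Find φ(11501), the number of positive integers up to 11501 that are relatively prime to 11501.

Factor: 11501 = 7 · 31 · 53.
φ(11501) = (7−1) · (31−1) · (53−1) = 6 · 30 · 52 = 9360.

9360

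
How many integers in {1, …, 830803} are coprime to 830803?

Factor: 830803 = 43 · 139^2.
φ(830803) = (43−1) · 139^1·(139−1) = 42 · 19182 = 805644.

805644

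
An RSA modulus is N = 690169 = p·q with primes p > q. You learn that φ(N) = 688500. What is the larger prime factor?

919

φ(n) = (p−1)(q−1) = n − (p+q) + 1, so p + q = 690169 − 688500 + 1 = 1670.
p and q are the roots of t² − 1670t + 690169 = 0.
Discriminant: 1670² − 4·690169 = 2788900 − 2760676 = 28224; √28224 = 168.
q = (1670 − 168)/2 = 751, p = (1670 + 168)/2 = 919.
Check: 751 · 919 = 690169.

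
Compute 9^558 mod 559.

9^1 ≡ 9 (mod 559)
9^2 ≡ 9^2 = 81 ≡ 81 (mod 559)
9^4 ≡ 81^2 = 6561 ≡ 412 (mod 559)
9^8 ≡ 412^2 = 169744 ≡ 367 (mod 559)
9^16 ≡ 367^2 = 134689 ≡ 529 (mod 559)
9^32 ≡ 529^2 = 279841 ≡ 341 (mod 559)
9^64 ≡ 341^2 = 116281 ≡ 9 (mod 559)
9^128 ≡ 9^2 = 81 ≡ 81 (mod 559)
9^256 ≡ 81^2 = 6561 ≡ 412 (mod 559)
9^512 ≡ 412^2 = 169744 ≡ 367 (mod 559)
558 = 512 + 32 + 8 + 4 + 2 in binary powers of 2.
So 9^558 ≡ 367 · 341 · 367 · 412 · 81 ≡ 274 (mod 559).
Since 274 ≠ 1, base 9 is a Fermat witness: 559 is composite.

274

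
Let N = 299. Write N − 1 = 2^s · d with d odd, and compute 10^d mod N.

299 − 1 = 298 = 2^1 · 149, so d = 149.
10^1 ≡ 10 (mod 299)
10^2 ≡ 10^2 = 100 ≡ 100 (mod 299)
10^4 ≡ 100^2 = 10000 ≡ 133 (mod 299)
10^8 ≡ 133^2 = 17689 ≡ 48 (mod 299)
10^16 ≡ 48^2 = 2304 ≡ 211 (mod 299)
10^32 ≡ 211^2 = 44521 ≡ 269 (mod 299)
10^64 ≡ 269^2 = 72361 ≡ 3 (mod 299)
10^128 ≡ 3^2 = 9 ≡ 9 (mod 299)
149 = 128 + 16 + 4 + 1 in binary powers of 2.
So 10^149 ≡ 9 · 211 · 133 · 10 ≡ 17 (mod 299).
Squaring chain: 17; never reaches −1, so base 10 is a Miller–Rabin witness that 299 is composite.

17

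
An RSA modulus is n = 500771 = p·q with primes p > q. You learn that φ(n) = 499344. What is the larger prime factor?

φ(n) = (p−1)(q−1) = n − (p+q) + 1, so p + q = 500771 − 499344 + 1 = 1428.
p and q are the roots of t² − 1428t + 500771 = 0.
Discriminant: 1428² − 4·500771 = 2039184 − 2003084 = 36100; √36100 = 190.
q = (1428 − 190)/2 = 619, p = (1428 + 190)/2 = 809.
Check: 619 · 809 = 500771.

809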